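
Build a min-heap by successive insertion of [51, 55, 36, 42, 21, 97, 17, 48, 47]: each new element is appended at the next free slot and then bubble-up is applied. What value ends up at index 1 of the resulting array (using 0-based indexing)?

36

Insert 51:
  append 51 at index 0 → [51] (no swap needed)
Insert 55:
  append 55 at index 1 → [51, 55] (no swap needed)
Insert 36:
  append 36 at index 2 → [51, 55, 36]
  36 < parent 51 at index 0, swap → [36, 55, 51]
Insert 42:
  append 42 at index 3 → [36, 55, 51, 42]
  42 < parent 55 at index 1, swap → [36, 42, 51, 55]
Insert 21:
  append 21 at index 4 → [36, 42, 51, 55, 21]
  21 < parent 42 at index 1, swap → [36, 21, 51, 55, 42]
  21 < parent 36 at index 0, swap → [21, 36, 51, 55, 42]
Insert 97:
  append 97 at index 5 → [21, 36, 51, 55, 42, 97] (no swap needed)
Insert 17:
  append 17 at index 6 → [21, 36, 51, 55, 42, 97, 17]
  17 < parent 51 at index 2, swap → [21, 36, 17, 55, 42, 97, 51]
  17 < parent 21 at index 0, swap → [17, 36, 21, 55, 42, 97, 51]
Insert 48:
  append 48 at index 7 → [17, 36, 21, 55, 42, 97, 51, 48]
  48 < parent 55 at index 3, swap → [17, 36, 21, 48, 42, 97, 51, 55]
Insert 47:
  append 47 at index 8 → [17, 36, 21, 48, 42, 97, 51, 55, 47]
  47 < parent 48 at index 3, swap → [17, 36, 21, 47, 42, 97, 51, 55, 48]
resulting array: [17, 36, 21, 47, 42, 97, 51, 55, 48]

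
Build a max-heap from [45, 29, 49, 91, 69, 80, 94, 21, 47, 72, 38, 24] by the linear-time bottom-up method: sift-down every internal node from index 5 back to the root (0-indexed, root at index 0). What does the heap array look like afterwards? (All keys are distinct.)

sift down from index 5: already satisfies heap property
sift down from index 4:
  69 vs larger child 72 at index 9, swap → [45, 29, 49, 91, 72, 80, 94, 21, 47, 69, 38, 24]
sift down from index 3: already satisfies heap property
sift down from index 2:
  49 vs larger child 94 at index 6, swap → [45, 29, 94, 91, 72, 80, 49, 21, 47, 69, 38, 24]
sift down from index 1:
  29 vs larger child 91 at index 3, swap → [45, 91, 94, 29, 72, 80, 49, 21, 47, 69, 38, 24]
  29 vs larger child 47 at index 8, swap → [45, 91, 94, 47, 72, 80, 49, 21, 29, 69, 38, 24]
sift down from index 0:
  45 vs larger child 94 at index 2, swap → [94, 91, 45, 47, 72, 80, 49, 21, 29, 69, 38, 24]
  45 vs larger child 80 at index 5, swap → [94, 91, 80, 47, 72, 45, 49, 21, 29, 69, 38, 24]

[94, 91, 80, 47, 72, 45, 49, 21, 29, 69, 38, 24]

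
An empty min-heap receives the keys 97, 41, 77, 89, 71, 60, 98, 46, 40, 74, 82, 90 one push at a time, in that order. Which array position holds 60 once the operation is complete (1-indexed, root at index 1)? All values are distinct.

Insert 97:
  append 97 at index 1 → [97] (no swap needed)
Insert 41:
  append 41 at index 2 → [97, 41]
  41 < parent 97 at index 1, swap → [41, 97]
Insert 77:
  append 77 at index 3 → [41, 97, 77] (no swap needed)
Insert 89:
  append 89 at index 4 → [41, 97, 77, 89]
  89 < parent 97 at index 2, swap → [41, 89, 77, 97]
Insert 71:
  append 71 at index 5 → [41, 89, 77, 97, 71]
  71 < parent 89 at index 2, swap → [41, 71, 77, 97, 89]
Insert 60:
  append 60 at index 6 → [41, 71, 77, 97, 89, 60]
  60 < parent 77 at index 3, swap → [41, 71, 60, 97, 89, 77]
Insert 98:
  append 98 at index 7 → [41, 71, 60, 97, 89, 77, 98] (no swap needed)
Insert 46:
  append 46 at index 8 → [41, 71, 60, 97, 89, 77, 98, 46]
  46 < parent 97 at index 4, swap → [41, 71, 60, 46, 89, 77, 98, 97]
  46 < parent 71 at index 2, swap → [41, 46, 60, 71, 89, 77, 98, 97]
Insert 40:
  append 40 at index 9 → [41, 46, 60, 71, 89, 77, 98, 97, 40]
  40 < parent 71 at index 4, swap → [41, 46, 60, 40, 89, 77, 98, 97, 71]
  40 < parent 46 at index 2, swap → [41, 40, 60, 46, 89, 77, 98, 97, 71]
  40 < parent 41 at index 1, swap → [40, 41, 60, 46, 89, 77, 98, 97, 71]
Insert 74:
  append 74 at index 10 → [40, 41, 60, 46, 89, 77, 98, 97, 71, 74]
  74 < parent 89 at index 5, swap → [40, 41, 60, 46, 74, 77, 98, 97, 71, 89]
Insert 82:
  append 82 at index 11 → [40, 41, 60, 46, 74, 77, 98, 97, 71, 89, 82] (no swap needed)
Insert 90:
  append 90 at index 12 → [40, 41, 60, 46, 74, 77, 98, 97, 71, 89, 82, 90] (no swap needed)
resulting array: [40, 41, 60, 46, 74, 77, 98, 97, 71, 89, 82, 90]

3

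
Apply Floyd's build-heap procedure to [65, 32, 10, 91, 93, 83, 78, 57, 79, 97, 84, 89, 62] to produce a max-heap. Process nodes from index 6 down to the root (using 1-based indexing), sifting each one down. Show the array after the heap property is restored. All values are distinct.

[97, 93, 89, 91, 84, 83, 78, 57, 79, 32, 65, 10, 62]

sift down from index 6:
  83 vs larger child 89 at index 12, swap → [65, 32, 10, 91, 93, 89, 78, 57, 79, 97, 84, 83, 62]
sift down from index 5:
  93 vs larger child 97 at index 10, swap → [65, 32, 10, 91, 97, 89, 78, 57, 79, 93, 84, 83, 62]
sift down from index 4: already satisfies heap property
sift down from index 3:
  10 vs larger child 89 at index 6, swap → [65, 32, 89, 91, 97, 10, 78, 57, 79, 93, 84, 83, 62]
  10 vs larger child 83 at index 12, swap → [65, 32, 89, 91, 97, 83, 78, 57, 79, 93, 84, 10, 62]
sift down from index 2:
  32 vs larger child 97 at index 5, swap → [65, 97, 89, 91, 32, 83, 78, 57, 79, 93, 84, 10, 62]
  32 vs larger child 93 at index 10, swap → [65, 97, 89, 91, 93, 83, 78, 57, 79, 32, 84, 10, 62]
sift down from index 1:
  65 vs larger child 97 at index 2, swap → [97, 65, 89, 91, 93, 83, 78, 57, 79, 32, 84, 10, 62]
  65 vs larger child 93 at index 5, swap → [97, 93, 89, 91, 65, 83, 78, 57, 79, 32, 84, 10, 62]
  65 vs larger child 84 at index 11, swap → [97, 93, 89, 91, 84, 83, 78, 57, 79, 32, 65, 10, 62]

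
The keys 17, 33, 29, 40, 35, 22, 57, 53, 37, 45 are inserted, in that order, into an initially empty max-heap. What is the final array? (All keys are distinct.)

[57, 53, 40, 37, 45, 22, 29, 17, 35, 33]

Insert 17:
  append 17 at index 0 → [17] (no swap needed)
Insert 33:
  append 33 at index 1 → [17, 33]
  33 > parent 17 at index 0, swap → [33, 17]
Insert 29:
  append 29 at index 2 → [33, 17, 29] (no swap needed)
Insert 40:
  append 40 at index 3 → [33, 17, 29, 40]
  40 > parent 17 at index 1, swap → [33, 40, 29, 17]
  40 > parent 33 at index 0, swap → [40, 33, 29, 17]
Insert 35:
  append 35 at index 4 → [40, 33, 29, 17, 35]
  35 > parent 33 at index 1, swap → [40, 35, 29, 17, 33]
Insert 22:
  append 22 at index 5 → [40, 35, 29, 17, 33, 22] (no swap needed)
Insert 57:
  append 57 at index 6 → [40, 35, 29, 17, 33, 22, 57]
  57 > parent 29 at index 2, swap → [40, 35, 57, 17, 33, 22, 29]
  57 > parent 40 at index 0, swap → [57, 35, 40, 17, 33, 22, 29]
Insert 53:
  append 53 at index 7 → [57, 35, 40, 17, 33, 22, 29, 53]
  53 > parent 17 at index 3, swap → [57, 35, 40, 53, 33, 22, 29, 17]
  53 > parent 35 at index 1, swap → [57, 53, 40, 35, 33, 22, 29, 17]
Insert 37:
  append 37 at index 8 → [57, 53, 40, 35, 33, 22, 29, 17, 37]
  37 > parent 35 at index 3, swap → [57, 53, 40, 37, 33, 22, 29, 17, 35]
Insert 45:
  append 45 at index 9 → [57, 53, 40, 37, 33, 22, 29, 17, 35, 45]
  45 > parent 33 at index 4, swap → [57, 53, 40, 37, 45, 22, 29, 17, 35, 33]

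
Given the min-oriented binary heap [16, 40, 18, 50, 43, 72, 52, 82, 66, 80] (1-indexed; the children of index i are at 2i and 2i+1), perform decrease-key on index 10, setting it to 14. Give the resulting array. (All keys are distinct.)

set index 10 from 80 to 14 → [16, 40, 18, 50, 43, 72, 52, 82, 66, 14]
14 < parent 43 at index 5, swap → [16, 40, 18, 50, 14, 72, 52, 82, 66, 43]
14 < parent 40 at index 2, swap → [16, 14, 18, 50, 40, 72, 52, 82, 66, 43]
14 < parent 16 at index 1, swap → [14, 16, 18, 50, 40, 72, 52, 82, 66, 43]

[14, 16, 18, 50, 40, 72, 52, 82, 66, 43]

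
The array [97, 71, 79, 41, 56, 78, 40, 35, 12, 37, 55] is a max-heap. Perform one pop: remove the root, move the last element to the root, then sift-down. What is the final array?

[79, 71, 78, 41, 56, 55, 40, 35, 12, 37]

remove root 97; move last element 55 to root → [55, 71, 79, 41, 56, 78, 40, 35, 12, 37]
55 vs larger child 79 at index 2, swap → [79, 71, 55, 41, 56, 78, 40, 35, 12, 37]
55 vs larger child 78 at index 5, swap → [79, 71, 78, 41, 56, 55, 40, 35, 12, 37]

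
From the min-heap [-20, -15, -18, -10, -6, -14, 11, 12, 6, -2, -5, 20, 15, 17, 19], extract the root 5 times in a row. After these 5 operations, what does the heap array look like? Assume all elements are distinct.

extract-min #1 returns -20:
  remove root -20; move last element 19 to root → [19, -15, -18, -10, -6, -14, 11, 12, 6, -2, -5, 20, 15, 17]
  19 vs smaller child -18 at index 2, swap → [-18, -15, 19, -10, -6, -14, 11, 12, 6, -2, -5, 20, 15, 17]
  19 vs smaller child -14 at index 5, swap → [-18, -15, -14, -10, -6, 19, 11, 12, 6, -2, -5, 20, 15, 17]
  19 vs smaller child 15 at index 12, swap → [-18, -15, -14, -10, -6, 15, 11, 12, 6, -2, -5, 20, 19, 17]
extract-min #2 returns -18:
  remove root -18; move last element 17 to root → [17, -15, -14, -10, -6, 15, 11, 12, 6, -2, -5, 20, 19]
  17 vs smaller child -15 at index 1, swap → [-15, 17, -14, -10, -6, 15, 11, 12, 6, -2, -5, 20, 19]
  17 vs smaller child -10 at index 3, swap → [-15, -10, -14, 17, -6, 15, 11, 12, 6, -2, -5, 20, 19]
  17 vs smaller child 6 at index 8, swap → [-15, -10, -14, 6, -6, 15, 11, 12, 17, -2, -5, 20, 19]
extract-min #3 returns -15:
  remove root -15; move last element 19 to root → [19, -10, -14, 6, -6, 15, 11, 12, 17, -2, -5, 20]
  19 vs smaller child -14 at index 2, swap → [-14, -10, 19, 6, -6, 15, 11, 12, 17, -2, -5, 20]
  19 vs smaller child 11 at index 6, swap → [-14, -10, 11, 6, -6, 15, 19, 12, 17, -2, -5, 20]
extract-min #4 returns -14:
  remove root -14; move last element 20 to root → [20, -10, 11, 6, -6, 15, 19, 12, 17, -2, -5]
  20 vs smaller child -10 at index 1, swap → [-10, 20, 11, 6, -6, 15, 19, 12, 17, -2, -5]
  20 vs smaller child -6 at index 4, swap → [-10, -6, 11, 6, 20, 15, 19, 12, 17, -2, -5]
  20 vs smaller child -5 at index 10, swap → [-10, -6, 11, 6, -5, 15, 19, 12, 17, -2, 20]
extract-min #5 returns -10:
  remove root -10; move last element 20 to root → [20, -6, 11, 6, -5, 15, 19, 12, 17, -2]
  20 vs smaller child -6 at index 1, swap → [-6, 20, 11, 6, -5, 15, 19, 12, 17, -2]
  20 vs smaller child -5 at index 4, swap → [-6, -5, 11, 6, 20, 15, 19, 12, 17, -2]
  20 vs only child -2 at index 9, swap → [-6, -5, 11, 6, -2, 15, 19, 12, 17, 20]

[-6, -5, 11, 6, -2, 15, 19, 12, 17, 20]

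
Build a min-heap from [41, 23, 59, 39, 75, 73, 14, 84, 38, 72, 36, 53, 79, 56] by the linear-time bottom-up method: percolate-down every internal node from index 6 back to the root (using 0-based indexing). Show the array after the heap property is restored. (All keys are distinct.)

[14, 23, 41, 38, 36, 53, 56, 84, 39, 72, 75, 73, 79, 59]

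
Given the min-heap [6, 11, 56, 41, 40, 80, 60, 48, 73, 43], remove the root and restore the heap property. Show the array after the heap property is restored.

[11, 40, 56, 41, 43, 80, 60, 48, 73]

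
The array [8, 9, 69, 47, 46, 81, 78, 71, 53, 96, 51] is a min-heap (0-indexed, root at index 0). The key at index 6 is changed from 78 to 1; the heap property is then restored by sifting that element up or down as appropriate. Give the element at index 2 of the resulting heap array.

8

set index 6 from 78 to 1 → [8, 9, 69, 47, 46, 81, 1, 71, 53, 96, 51]
1 < parent 69 at index 2, swap → [8, 9, 1, 47, 46, 81, 69, 71, 53, 96, 51]
1 < parent 8 at index 0, swap → [1, 9, 8, 47, 46, 81, 69, 71, 53, 96, 51]
resulting array: [1, 9, 8, 47, 46, 81, 69, 71, 53, 96, 51]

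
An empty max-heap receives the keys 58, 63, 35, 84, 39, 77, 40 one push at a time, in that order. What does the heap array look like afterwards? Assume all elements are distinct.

[84, 63, 77, 58, 39, 35, 40]

Insert 58:
  append 58 at index 0 → [58] (no swap needed)
Insert 63:
  append 63 at index 1 → [58, 63]
  63 > parent 58 at index 0, swap → [63, 58]
Insert 35:
  append 35 at index 2 → [63, 58, 35] (no swap needed)
Insert 84:
  append 84 at index 3 → [63, 58, 35, 84]
  84 > parent 58 at index 1, swap → [63, 84, 35, 58]
  84 > parent 63 at index 0, swap → [84, 63, 35, 58]
Insert 39:
  append 39 at index 4 → [84, 63, 35, 58, 39] (no swap needed)
Insert 77:
  append 77 at index 5 → [84, 63, 35, 58, 39, 77]
  77 > parent 35 at index 2, swap → [84, 63, 77, 58, 39, 35]
Insert 40:
  append 40 at index 6 → [84, 63, 77, 58, 39, 35, 40] (no swap needed)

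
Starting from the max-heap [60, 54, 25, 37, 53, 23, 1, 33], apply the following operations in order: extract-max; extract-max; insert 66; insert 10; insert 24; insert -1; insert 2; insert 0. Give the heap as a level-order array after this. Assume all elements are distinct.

[66, 37, 53, 24, 33, 23, 25, 1, 10, -1, 2, 0]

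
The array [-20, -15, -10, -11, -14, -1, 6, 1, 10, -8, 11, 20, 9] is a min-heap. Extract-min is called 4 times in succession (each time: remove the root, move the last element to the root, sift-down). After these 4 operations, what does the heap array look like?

[-10, -8, -1, 1, 9, 11, 6, 20, 10]

extract-min #1 returns -20:
  remove root -20; move last element 9 to root → [9, -15, -10, -11, -14, -1, 6, 1, 10, -8, 11, 20]
  9 vs smaller child -15 at index 1, swap → [-15, 9, -10, -11, -14, -1, 6, 1, 10, -8, 11, 20]
  9 vs smaller child -14 at index 4, swap → [-15, -14, -10, -11, 9, -1, 6, 1, 10, -8, 11, 20]
  9 vs smaller child -8 at index 9, swap → [-15, -14, -10, -11, -8, -1, 6, 1, 10, 9, 11, 20]
extract-min #2 returns -15:
  remove root -15; move last element 20 to root → [20, -14, -10, -11, -8, -1, 6, 1, 10, 9, 11]
  20 vs smaller child -14 at index 1, swap → [-14, 20, -10, -11, -8, -1, 6, 1, 10, 9, 11]
  20 vs smaller child -11 at index 3, swap → [-14, -11, -10, 20, -8, -1, 6, 1, 10, 9, 11]
  20 vs smaller child 1 at index 7, swap → [-14, -11, -10, 1, -8, -1, 6, 20, 10, 9, 11]
extract-min #3 returns -14:
  remove root -14; move last element 11 to root → [11, -11, -10, 1, -8, -1, 6, 20, 10, 9]
  11 vs smaller child -11 at index 1, swap → [-11, 11, -10, 1, -8, -1, 6, 20, 10, 9]
  11 vs smaller child -8 at index 4, swap → [-11, -8, -10, 1, 11, -1, 6, 20, 10, 9]
  11 vs only child 9 at index 9, swap → [-11, -8, -10, 1, 9, -1, 6, 20, 10, 11]
extract-min #4 returns -11:
  remove root -11; move last element 11 to root → [11, -8, -10, 1, 9, -1, 6, 20, 10]
  11 vs smaller child -10 at index 2, swap → [-10, -8, 11, 1, 9, -1, 6, 20, 10]
  11 vs smaller child -1 at index 5, swap → [-10, -8, -1, 1, 9, 11, 6, 20, 10]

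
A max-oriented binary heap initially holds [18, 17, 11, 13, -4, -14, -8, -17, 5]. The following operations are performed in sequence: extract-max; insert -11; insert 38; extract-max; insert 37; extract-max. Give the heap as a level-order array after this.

extract-max → returns 18:
  remove root 18; move last element 5 to root → [5, 17, 11, 13, -4, -14, -8, -17]
  5 vs larger child 17 at index 1, swap → [17, 5, 11, 13, -4, -14, -8, -17]
  5 vs larger child 13 at index 3, swap → [17, 13, 11, 5, -4, -14, -8, -17]
insert -11:
  append -11 at index 8 → [17, 13, 11, 5, -4, -14, -8, -17, -11] (no swap needed)
insert 38:
  append 38 at index 9 → [17, 13, 11, 5, -4, -14, -8, -17, -11, 38]
  38 > parent -4 at index 4, swap → [17, 13, 11, 5, 38, -14, -8, -17, -11, -4]
  38 > parent 13 at index 1, swap → [17, 38, 11, 5, 13, -14, -8, -17, -11, -4]
  38 > parent 17 at index 0, swap → [38, 17, 11, 5, 13, -14, -8, -17, -11, -4]
extract-max → returns 38:
  remove root 38; move last element -4 to root → [-4, 17, 11, 5, 13, -14, -8, -17, -11]
  -4 vs larger child 17 at index 1, swap → [17, -4, 11, 5, 13, -14, -8, -17, -11]
  -4 vs larger child 13 at index 4, swap → [17, 13, 11, 5, -4, -14, -8, -17, -11]
insert 37:
  append 37 at index 9 → [17, 13, 11, 5, -4, -14, -8, -17, -11, 37]
  37 > parent -4 at index 4, swap → [17, 13, 11, 5, 37, -14, -8, -17, -11, -4]
  37 > parent 13 at index 1, swap → [17, 37, 11, 5, 13, -14, -8, -17, -11, -4]
  37 > parent 17 at index 0, swap → [37, 17, 11, 5, 13, -14, -8, -17, -11, -4]
extract-max → returns 37:
  remove root 37; move last element -4 to root → [-4, 17, 11, 5, 13, -14, -8, -17, -11]
  -4 vs larger child 17 at index 1, swap → [17, -4, 11, 5, 13, -14, -8, -17, -11]
  -4 vs larger child 13 at index 4, swap → [17, 13, 11, 5, -4, -14, -8, -17, -11]

[17, 13, 11, 5, -4, -14, -8, -17, -11]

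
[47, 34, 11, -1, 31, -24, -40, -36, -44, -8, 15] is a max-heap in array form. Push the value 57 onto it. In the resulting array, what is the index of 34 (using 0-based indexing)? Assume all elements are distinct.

append 57 at index 11 → [47, 34, 11, -1, 31, -24, -40, -36, -44, -8, 15, 57]
57 > parent -24 at index 5, swap → [47, 34, 11, -1, 31, 57, -40, -36, -44, -8, 15, -24]
57 > parent 11 at index 2, swap → [47, 34, 57, -1, 31, 11, -40, -36, -44, -8, 15, -24]
57 > parent 47 at index 0, swap → [57, 34, 47, -1, 31, 11, -40, -36, -44, -8, 15, -24]
resulting array: [57, 34, 47, -1, 31, 11, -40, -36, -44, -8, 15, -24]

1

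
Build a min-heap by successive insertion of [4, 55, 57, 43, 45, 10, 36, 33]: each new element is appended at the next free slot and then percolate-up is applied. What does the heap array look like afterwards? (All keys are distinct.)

[4, 33, 10, 43, 45, 57, 36, 55]

Insert 4:
  append 4 at index 0 → [4] (no swap needed)
Insert 55:
  append 55 at index 1 → [4, 55] (no swap needed)
Insert 57:
  append 57 at index 2 → [4, 55, 57] (no swap needed)
Insert 43:
  append 43 at index 3 → [4, 55, 57, 43]
  43 < parent 55 at index 1, swap → [4, 43, 57, 55]
Insert 45:
  append 45 at index 4 → [4, 43, 57, 55, 45] (no swap needed)
Insert 10:
  append 10 at index 5 → [4, 43, 57, 55, 45, 10]
  10 < parent 57 at index 2, swap → [4, 43, 10, 55, 45, 57]
Insert 36:
  append 36 at index 6 → [4, 43, 10, 55, 45, 57, 36] (no swap needed)
Insert 33:
  append 33 at index 7 → [4, 43, 10, 55, 45, 57, 36, 33]
  33 < parent 55 at index 3, swap → [4, 43, 10, 33, 45, 57, 36, 55]
  33 < parent 43 at index 1, swap → [4, 33, 10, 43, 45, 57, 36, 55]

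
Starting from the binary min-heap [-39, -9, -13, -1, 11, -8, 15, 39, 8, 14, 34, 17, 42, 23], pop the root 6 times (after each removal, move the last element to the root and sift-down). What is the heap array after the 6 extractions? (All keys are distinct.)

extract-min #1 returns -39:
  remove root -39; move last element 23 to root → [23, -9, -13, -1, 11, -8, 15, 39, 8, 14, 34, 17, 42]
  23 vs smaller child -13 at index 2, swap → [-13, -9, 23, -1, 11, -8, 15, 39, 8, 14, 34, 17, 42]
  23 vs smaller child -8 at index 5, swap → [-13, -9, -8, -1, 11, 23, 15, 39, 8, 14, 34, 17, 42]
  23 vs smaller child 17 at index 11, swap → [-13, -9, -8, -1, 11, 17, 15, 39, 8, 14, 34, 23, 42]
extract-min #2 returns -13:
  remove root -13; move last element 42 to root → [42, -9, -8, -1, 11, 17, 15, 39, 8, 14, 34, 23]
  42 vs smaller child -9 at index 1, swap → [-9, 42, -8, -1, 11, 17, 15, 39, 8, 14, 34, 23]
  42 vs smaller child -1 at index 3, swap → [-9, -1, -8, 42, 11, 17, 15, 39, 8, 14, 34, 23]
  42 vs smaller child 8 at index 8, swap → [-9, -1, -8, 8, 11, 17, 15, 39, 42, 14, 34, 23]
extract-min #3 returns -9:
  remove root -9; move last element 23 to root → [23, -1, -8, 8, 11, 17, 15, 39, 42, 14, 34]
  23 vs smaller child -8 at index 2, swap → [-8, -1, 23, 8, 11, 17, 15, 39, 42, 14, 34]
  23 vs smaller child 15 at index 6, swap → [-8, -1, 15, 8, 11, 17, 23, 39, 42, 14, 34]
extract-min #4 returns -8:
  remove root -8; move last element 34 to root → [34, -1, 15, 8, 11, 17, 23, 39, 42, 14]
  34 vs smaller child -1 at index 1, swap → [-1, 34, 15, 8, 11, 17, 23, 39, 42, 14]
  34 vs smaller child 8 at index 3, swap → [-1, 8, 15, 34, 11, 17, 23, 39, 42, 14]
extract-min #5 returns -1:
  remove root -1; move last element 14 to root → [14, 8, 15, 34, 11, 17, 23, 39, 42]
  14 vs smaller child 8 at index 1, swap → [8, 14, 15, 34, 11, 17, 23, 39, 42]
  14 vs smaller child 11 at index 4, swap → [8, 11, 15, 34, 14, 17, 23, 39, 42]
extract-min #6 returns 8:
  remove root 8; move last element 42 to root → [42, 11, 15, 34, 14, 17, 23, 39]
  42 vs smaller child 11 at index 1, swap → [11, 42, 15, 34, 14, 17, 23, 39]
  42 vs smaller child 14 at index 4, swap → [11, 14, 15, 34, 42, 17, 23, 39]

[11, 14, 15, 34, 42, 17, 23, 39]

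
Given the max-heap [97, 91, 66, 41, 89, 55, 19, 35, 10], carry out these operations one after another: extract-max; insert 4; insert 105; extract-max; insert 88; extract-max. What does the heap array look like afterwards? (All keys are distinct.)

extract-max → returns 97:
  remove root 97; move last element 10 to root → [10, 91, 66, 41, 89, 55, 19, 35]
  10 vs larger child 91 at index 1, swap → [91, 10, 66, 41, 89, 55, 19, 35]
  10 vs larger child 89 at index 4, swap → [91, 89, 66, 41, 10, 55, 19, 35]
insert 4:
  append 4 at index 8 → [91, 89, 66, 41, 10, 55, 19, 35, 4] (no swap needed)
insert 105:
  append 105 at index 9 → [91, 89, 66, 41, 10, 55, 19, 35, 4, 105]
  105 > parent 10 at index 4, swap → [91, 89, 66, 41, 105, 55, 19, 35, 4, 10]
  105 > parent 89 at index 1, swap → [91, 105, 66, 41, 89, 55, 19, 35, 4, 10]
  105 > parent 91 at index 0, swap → [105, 91, 66, 41, 89, 55, 19, 35, 4, 10]
extract-max → returns 105:
  remove root 105; move last element 10 to root → [10, 91, 66, 41, 89, 55, 19, 35, 4]
  10 vs larger child 91 at index 1, swap → [91, 10, 66, 41, 89, 55, 19, 35, 4]
  10 vs larger child 89 at index 4, swap → [91, 89, 66, 41, 10, 55, 19, 35, 4]
insert 88:
  append 88 at index 9 → [91, 89, 66, 41, 10, 55, 19, 35, 4, 88]
  88 > parent 10 at index 4, swap → [91, 89, 66, 41, 88, 55, 19, 35, 4, 10]
extract-max → returns 91:
  remove root 91; move last element 10 to root → [10, 89, 66, 41, 88, 55, 19, 35, 4]
  10 vs larger child 89 at index 1, swap → [89, 10, 66, 41, 88, 55, 19, 35, 4]
  10 vs larger child 88 at index 4, swap → [89, 88, 66, 41, 10, 55, 19, 35, 4]

[89, 88, 66, 41, 10, 55, 19, 35, 4]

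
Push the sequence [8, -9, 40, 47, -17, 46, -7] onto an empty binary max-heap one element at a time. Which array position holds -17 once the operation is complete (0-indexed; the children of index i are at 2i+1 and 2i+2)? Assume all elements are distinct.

4

Insert 8:
  append 8 at index 0 → [8] (no swap needed)
Insert -9:
  append -9 at index 1 → [8, -9] (no swap needed)
Insert 40:
  append 40 at index 2 → [8, -9, 40]
  40 > parent 8 at index 0, swap → [40, -9, 8]
Insert 47:
  append 47 at index 3 → [40, -9, 8, 47]
  47 > parent -9 at index 1, swap → [40, 47, 8, -9]
  47 > parent 40 at index 0, swap → [47, 40, 8, -9]
Insert -17:
  append -17 at index 4 → [47, 40, 8, -9, -17] (no swap needed)
Insert 46:
  append 46 at index 5 → [47, 40, 8, -9, -17, 46]
  46 > parent 8 at index 2, swap → [47, 40, 46, -9, -17, 8]
Insert -7:
  append -7 at index 6 → [47, 40, 46, -9, -17, 8, -7] (no swap needed)
resulting array: [47, 40, 46, -9, -17, 8, -7]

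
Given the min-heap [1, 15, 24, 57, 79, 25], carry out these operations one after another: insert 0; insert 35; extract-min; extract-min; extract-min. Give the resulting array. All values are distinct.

[24, 35, 25, 57, 79]

insert 0:
  append 0 at index 6 → [1, 15, 24, 57, 79, 25, 0]
  0 < parent 24 at index 2, swap → [1, 15, 0, 57, 79, 25, 24]
  0 < parent 1 at index 0, swap → [0, 15, 1, 57, 79, 25, 24]
insert 35:
  append 35 at index 7 → [0, 15, 1, 57, 79, 25, 24, 35]
  35 < parent 57 at index 3, swap → [0, 15, 1, 35, 79, 25, 24, 57]
extract-min → returns 0:
  remove root 0; move last element 57 to root → [57, 15, 1, 35, 79, 25, 24]
  57 vs smaller child 1 at index 2, swap → [1, 15, 57, 35, 79, 25, 24]
  57 vs smaller child 24 at index 6, swap → [1, 15, 24, 35, 79, 25, 57]
extract-min → returns 1:
  remove root 1; move last element 57 to root → [57, 15, 24, 35, 79, 25]
  57 vs smaller child 15 at index 1, swap → [15, 57, 24, 35, 79, 25]
  57 vs smaller child 35 at index 3, swap → [15, 35, 24, 57, 79, 25]
extract-min → returns 15:
  remove root 15; move last element 25 to root → [25, 35, 24, 57, 79]
  25 vs smaller child 24 at index 2, swap → [24, 35, 25, 57, 79]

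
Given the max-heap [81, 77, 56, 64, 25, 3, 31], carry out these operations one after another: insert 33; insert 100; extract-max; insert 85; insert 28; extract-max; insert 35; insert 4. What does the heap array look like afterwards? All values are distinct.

insert 33:
  append 33 at index 7 → [81, 77, 56, 64, 25, 3, 31, 33] (no swap needed)
insert 100:
  append 100 at index 8 → [81, 77, 56, 64, 25, 3, 31, 33, 100]
  100 > parent 64 at index 3, swap → [81, 77, 56, 100, 25, 3, 31, 33, 64]
  100 > parent 77 at index 1, swap → [81, 100, 56, 77, 25, 3, 31, 33, 64]
  100 > parent 81 at index 0, swap → [100, 81, 56, 77, 25, 3, 31, 33, 64]
extract-max → returns 100:
  remove root 100; move last element 64 to root → [64, 81, 56, 77, 25, 3, 31, 33]
  64 vs larger child 81 at index 1, swap → [81, 64, 56, 77, 25, 3, 31, 33]
  64 vs larger child 77 at index 3, swap → [81, 77, 56, 64, 25, 3, 31, 33]
insert 85:
  append 85 at index 8 → [81, 77, 56, 64, 25, 3, 31, 33, 85]
  85 > parent 64 at index 3, swap → [81, 77, 56, 85, 25, 3, 31, 33, 64]
  85 > parent 77 at index 1, swap → [81, 85, 56, 77, 25, 3, 31, 33, 64]
  85 > parent 81 at index 0, swap → [85, 81, 56, 77, 25, 3, 31, 33, 64]
insert 28:
  append 28 at index 9 → [85, 81, 56, 77, 25, 3, 31, 33, 64, 28]
  28 > parent 25 at index 4, swap → [85, 81, 56, 77, 28, 3, 31, 33, 64, 25]
extract-max → returns 85:
  remove root 85; move last element 25 to root → [25, 81, 56, 77, 28, 3, 31, 33, 64]
  25 vs larger child 81 at index 1, swap → [81, 25, 56, 77, 28, 3, 31, 33, 64]
  25 vs larger child 77 at index 3, swap → [81, 77, 56, 25, 28, 3, 31, 33, 64]
  25 vs larger child 64 at index 8, swap → [81, 77, 56, 64, 28, 3, 31, 33, 25]
insert 35:
  append 35 at index 9 → [81, 77, 56, 64, 28, 3, 31, 33, 25, 35]
  35 > parent 28 at index 4, swap → [81, 77, 56, 64, 35, 3, 31, 33, 25, 28]
insert 4:
  append 4 at index 10 → [81, 77, 56, 64, 35, 3, 31, 33, 25, 28, 4] (no swap needed)

[81, 77, 56, 64, 35, 3, 31, 33, 25, 28, 4]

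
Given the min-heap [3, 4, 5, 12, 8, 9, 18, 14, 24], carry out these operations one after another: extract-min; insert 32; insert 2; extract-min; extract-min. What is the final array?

[5, 8, 9, 12, 24, 32, 18, 14]

extract-min → returns 3:
  remove root 3; move last element 24 to root → [24, 4, 5, 12, 8, 9, 18, 14]
  24 vs smaller child 4 at index 1, swap → [4, 24, 5, 12, 8, 9, 18, 14]
  24 vs smaller child 8 at index 4, swap → [4, 8, 5, 12, 24, 9, 18, 14]
insert 32:
  append 32 at index 8 → [4, 8, 5, 12, 24, 9, 18, 14, 32] (no swap needed)
insert 2:
  append 2 at index 9 → [4, 8, 5, 12, 24, 9, 18, 14, 32, 2]
  2 < parent 24 at index 4, swap → [4, 8, 5, 12, 2, 9, 18, 14, 32, 24]
  2 < parent 8 at index 1, swap → [4, 2, 5, 12, 8, 9, 18, 14, 32, 24]
  2 < parent 4 at index 0, swap → [2, 4, 5, 12, 8, 9, 18, 14, 32, 24]
extract-min → returns 2:
  remove root 2; move last element 24 to root → [24, 4, 5, 12, 8, 9, 18, 14, 32]
  24 vs smaller child 4 at index 1, swap → [4, 24, 5, 12, 8, 9, 18, 14, 32]
  24 vs smaller child 8 at index 4, swap → [4, 8, 5, 12, 24, 9, 18, 14, 32]
extract-min → returns 4:
  remove root 4; move last element 32 to root → [32, 8, 5, 12, 24, 9, 18, 14]
  32 vs smaller child 5 at index 2, swap → [5, 8, 32, 12, 24, 9, 18, 14]
  32 vs smaller child 9 at index 5, swap → [5, 8, 9, 12, 24, 32, 18, 14]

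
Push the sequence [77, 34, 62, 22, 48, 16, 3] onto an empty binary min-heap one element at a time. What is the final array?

[3, 34, 16, 77, 48, 62, 22]

Insert 77:
  append 77 at index 0 → [77] (no swap needed)
Insert 34:
  append 34 at index 1 → [77, 34]
  34 < parent 77 at index 0, swap → [34, 77]
Insert 62:
  append 62 at index 2 → [34, 77, 62] (no swap needed)
Insert 22:
  append 22 at index 3 → [34, 77, 62, 22]
  22 < parent 77 at index 1, swap → [34, 22, 62, 77]
  22 < parent 34 at index 0, swap → [22, 34, 62, 77]
Insert 48:
  append 48 at index 4 → [22, 34, 62, 77, 48] (no swap needed)
Insert 16:
  append 16 at index 5 → [22, 34, 62, 77, 48, 16]
  16 < parent 62 at index 2, swap → [22, 34, 16, 77, 48, 62]
  16 < parent 22 at index 0, swap → [16, 34, 22, 77, 48, 62]
Insert 3:
  append 3 at index 6 → [16, 34, 22, 77, 48, 62, 3]
  3 < parent 22 at index 2, swap → [16, 34, 3, 77, 48, 62, 22]
  3 < parent 16 at index 0, swap → [3, 34, 16, 77, 48, 62, 22]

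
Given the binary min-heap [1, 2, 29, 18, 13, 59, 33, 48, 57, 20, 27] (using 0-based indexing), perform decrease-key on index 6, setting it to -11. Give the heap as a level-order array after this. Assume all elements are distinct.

[-11, 2, 1, 18, 13, 59, 29, 48, 57, 20, 27]

set index 6 from 33 to -11 → [1, 2, 29, 18, 13, 59, -11, 48, 57, 20, 27]
-11 < parent 29 at index 2, swap → [1, 2, -11, 18, 13, 59, 29, 48, 57, 20, 27]
-11 < parent 1 at index 0, swap → [-11, 2, 1, 18, 13, 59, 29, 48, 57, 20, 27]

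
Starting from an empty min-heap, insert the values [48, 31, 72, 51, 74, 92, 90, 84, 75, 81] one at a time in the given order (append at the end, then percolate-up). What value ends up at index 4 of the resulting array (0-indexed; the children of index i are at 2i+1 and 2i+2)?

Insert 48:
  append 48 at index 0 → [48] (no swap needed)
Insert 31:
  append 31 at index 1 → [48, 31]
  31 < parent 48 at index 0, swap → [31, 48]
Insert 72:
  append 72 at index 2 → [31, 48, 72] (no swap needed)
Insert 51:
  append 51 at index 3 → [31, 48, 72, 51] (no swap needed)
Insert 74:
  append 74 at index 4 → [31, 48, 72, 51, 74] (no swap needed)
Insert 92:
  append 92 at index 5 → [31, 48, 72, 51, 74, 92] (no swap needed)
Insert 90:
  append 90 at index 6 → [31, 48, 72, 51, 74, 92, 90] (no swap needed)
Insert 84:
  append 84 at index 7 → [31, 48, 72, 51, 74, 92, 90, 84] (no swap needed)
Insert 75:
  append 75 at index 8 → [31, 48, 72, 51, 74, 92, 90, 84, 75] (no swap needed)
Insert 81:
  append 81 at index 9 → [31, 48, 72, 51, 74, 92, 90, 84, 75, 81] (no swap needed)
resulting array: [31, 48, 72, 51, 74, 92, 90, 84, 75, 81]

74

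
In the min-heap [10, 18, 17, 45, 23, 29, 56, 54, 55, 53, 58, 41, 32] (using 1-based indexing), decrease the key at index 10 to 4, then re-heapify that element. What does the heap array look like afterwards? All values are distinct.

[4, 10, 17, 45, 18, 29, 56, 54, 55, 23, 58, 41, 32]

set index 10 from 53 to 4 → [10, 18, 17, 45, 23, 29, 56, 54, 55, 4, 58, 41, 32]
4 < parent 23 at index 5, swap → [10, 18, 17, 45, 4, 29, 56, 54, 55, 23, 58, 41, 32]
4 < parent 18 at index 2, swap → [10, 4, 17, 45, 18, 29, 56, 54, 55, 23, 58, 41, 32]
4 < parent 10 at index 1, swap → [4, 10, 17, 45, 18, 29, 56, 54, 55, 23, 58, 41, 32]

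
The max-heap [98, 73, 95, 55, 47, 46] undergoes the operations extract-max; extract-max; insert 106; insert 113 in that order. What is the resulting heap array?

[113, 73, 106, 47, 55, 46]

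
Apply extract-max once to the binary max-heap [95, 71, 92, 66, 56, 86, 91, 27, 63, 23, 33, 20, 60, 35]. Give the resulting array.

remove root 95; move last element 35 to root → [35, 71, 92, 66, 56, 86, 91, 27, 63, 23, 33, 20, 60]
35 vs larger child 92 at index 2, swap → [92, 71, 35, 66, 56, 86, 91, 27, 63, 23, 33, 20, 60]
35 vs larger child 91 at index 6, swap → [92, 71, 91, 66, 56, 86, 35, 27, 63, 23, 33, 20, 60]

[92, 71, 91, 66, 56, 86, 35, 27, 63, 23, 33, 20, 60]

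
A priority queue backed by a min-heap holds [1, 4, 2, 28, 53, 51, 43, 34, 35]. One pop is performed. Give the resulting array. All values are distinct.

[2, 4, 35, 28, 53, 51, 43, 34]

remove root 1; move last element 35 to root → [35, 4, 2, 28, 53, 51, 43, 34]
35 vs smaller child 2 at index 2, swap → [2, 4, 35, 28, 53, 51, 43, 34]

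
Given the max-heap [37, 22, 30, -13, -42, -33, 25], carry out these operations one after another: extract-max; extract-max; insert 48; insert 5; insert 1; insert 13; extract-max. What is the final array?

extract-max → returns 37:
  remove root 37; move last element 25 to root → [25, 22, 30, -13, -42, -33]
  25 vs larger child 30 at index 2, swap → [30, 22, 25, -13, -42, -33]
extract-max → returns 30:
  remove root 30; move last element -33 to root → [-33, 22, 25, -13, -42]
  -33 vs larger child 25 at index 2, swap → [25, 22, -33, -13, -42]
insert 48:
  append 48 at index 5 → [25, 22, -33, -13, -42, 48]
  48 > parent -33 at index 2, swap → [25, 22, 48, -13, -42, -33]
  48 > parent 25 at index 0, swap → [48, 22, 25, -13, -42, -33]
insert 5:
  append 5 at index 6 → [48, 22, 25, -13, -42, -33, 5] (no swap needed)
insert 1:
  append 1 at index 7 → [48, 22, 25, -13, -42, -33, 5, 1]
  1 > parent -13 at index 3, swap → [48, 22, 25, 1, -42, -33, 5, -13]
insert 13:
  append 13 at index 8 → [48, 22, 25, 1, -42, -33, 5, -13, 13]
  13 > parent 1 at index 3, swap → [48, 22, 25, 13, -42, -33, 5, -13, 1]
extract-max → returns 48:
  remove root 48; move last element 1 to root → [1, 22, 25, 13, -42, -33, 5, -13]
  1 vs larger child 25 at index 2, swap → [25, 22, 1, 13, -42, -33, 5, -13]
  1 vs larger child 5 at index 6, swap → [25, 22, 5, 13, -42, -33, 1, -13]

[25, 22, 5, 13, -42, -33, 1, -13]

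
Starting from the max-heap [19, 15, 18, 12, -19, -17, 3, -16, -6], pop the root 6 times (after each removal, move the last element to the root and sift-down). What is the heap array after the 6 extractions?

[-16, -19, -17]

extract-max #1 returns 19:
  remove root 19; move last element -6 to root → [-6, 15, 18, 12, -19, -17, 3, -16]
  -6 vs larger child 18 at index 2, swap → [18, 15, -6, 12, -19, -17, 3, -16]
  -6 vs larger child 3 at index 6, swap → [18, 15, 3, 12, -19, -17, -6, -16]
extract-max #2 returns 18:
  remove root 18; move last element -16 to root → [-16, 15, 3, 12, -19, -17, -6]
  -16 vs larger child 15 at index 1, swap → [15, -16, 3, 12, -19, -17, -6]
  -16 vs larger child 12 at index 3, swap → [15, 12, 3, -16, -19, -17, -6]
extract-max #3 returns 15:
  remove root 15; move last element -6 to root → [-6, 12, 3, -16, -19, -17]
  -6 vs larger child 12 at index 1, swap → [12, -6, 3, -16, -19, -17]
extract-max #4 returns 12:
  remove root 12; move last element -17 to root → [-17, -6, 3, -16, -19]
  -17 vs larger child 3 at index 2, swap → [3, -6, -17, -16, -19]
extract-max #5 returns 3:
  remove root 3; move last element -19 to root → [-19, -6, -17, -16]
  -19 vs larger child -6 at index 1, swap → [-6, -19, -17, -16]
  -19 vs only child -16 at index 3, swap → [-6, -16, -17, -19]
extract-max #6 returns -6:
  remove root -6; move last element -19 to root → [-19, -16, -17]
  -19 vs larger child -16 at index 1, swap → [-16, -19, -17]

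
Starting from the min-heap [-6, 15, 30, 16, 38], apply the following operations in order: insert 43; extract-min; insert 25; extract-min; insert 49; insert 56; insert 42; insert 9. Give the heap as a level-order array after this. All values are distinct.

insert 43:
  append 43 at index 5 → [-6, 15, 30, 16, 38, 43] (no swap needed)
extract-min → returns -6:
  remove root -6; move last element 43 to root → [43, 15, 30, 16, 38]
  43 vs smaller child 15 at index 1, swap → [15, 43, 30, 16, 38]
  43 vs smaller child 16 at index 3, swap → [15, 16, 30, 43, 38]
insert 25:
  append 25 at index 5 → [15, 16, 30, 43, 38, 25]
  25 < parent 30 at index 2, swap → [15, 16, 25, 43, 38, 30]
extract-min → returns 15:
  remove root 15; move last element 30 to root → [30, 16, 25, 43, 38]
  30 vs smaller child 16 at index 1, swap → [16, 30, 25, 43, 38]
insert 49:
  append 49 at index 5 → [16, 30, 25, 43, 38, 49] (no swap needed)
insert 56:
  append 56 at index 6 → [16, 30, 25, 43, 38, 49, 56] (no swap needed)
insert 42:
  append 42 at index 7 → [16, 30, 25, 43, 38, 49, 56, 42]
  42 < parent 43 at index 3, swap → [16, 30, 25, 42, 38, 49, 56, 43]
insert 9:
  append 9 at index 8 → [16, 30, 25, 42, 38, 49, 56, 43, 9]
  9 < parent 42 at index 3, swap → [16, 30, 25, 9, 38, 49, 56, 43, 42]
  9 < parent 30 at index 1, swap → [16, 9, 25, 30, 38, 49, 56, 43, 42]
  9 < parent 16 at index 0, swap → [9, 16, 25, 30, 38, 49, 56, 43, 42]

[9, 16, 25, 30, 38, 49, 56, 43, 42]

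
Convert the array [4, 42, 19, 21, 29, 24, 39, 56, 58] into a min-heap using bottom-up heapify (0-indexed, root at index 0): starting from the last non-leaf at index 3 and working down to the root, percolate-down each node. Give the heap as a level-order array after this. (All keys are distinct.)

[4, 21, 19, 42, 29, 24, 39, 56, 58]

sift down from index 3: already satisfies heap property
sift down from index 2: already satisfies heap property
sift down from index 1:
  42 vs smaller child 21 at index 3, swap → [4, 21, 19, 42, 29, 24, 39, 56, 58]
sift down from index 0: already satisfies heap property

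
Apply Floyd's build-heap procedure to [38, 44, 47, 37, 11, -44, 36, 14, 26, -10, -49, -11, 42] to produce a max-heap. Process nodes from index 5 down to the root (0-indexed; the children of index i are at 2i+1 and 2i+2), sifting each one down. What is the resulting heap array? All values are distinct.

sift down from index 5:
  -44 vs larger child 42 at index 12, swap → [38, 44, 47, 37, 11, 42, 36, 14, 26, -10, -49, -11, -44]
sift down from index 4: already satisfies heap property
sift down from index 3: already satisfies heap property
sift down from index 2: already satisfies heap property
sift down from index 1: already satisfies heap property
sift down from index 0:
  38 vs larger child 47 at index 2, swap → [47, 44, 38, 37, 11, 42, 36, 14, 26, -10, -49, -11, -44]
  38 vs larger child 42 at index 5, swap → [47, 44, 42, 37, 11, 38, 36, 14, 26, -10, -49, -11, -44]

[47, 44, 42, 37, 11, 38, 36, 14, 26, -10, -49, -11, -44]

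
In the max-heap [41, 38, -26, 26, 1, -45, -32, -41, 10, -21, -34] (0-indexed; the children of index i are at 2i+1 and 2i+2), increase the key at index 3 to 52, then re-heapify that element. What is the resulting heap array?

[52, 41, -26, 38, 1, -45, -32, -41, 10, -21, -34]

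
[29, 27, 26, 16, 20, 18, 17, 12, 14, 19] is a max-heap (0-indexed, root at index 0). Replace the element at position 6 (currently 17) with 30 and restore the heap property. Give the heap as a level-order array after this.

set index 6 from 17 to 30 → [29, 27, 26, 16, 20, 18, 30, 12, 14, 19]
30 > parent 26 at index 2, swap → [29, 27, 30, 16, 20, 18, 26, 12, 14, 19]
30 > parent 29 at index 0, swap → [30, 27, 29, 16, 20, 18, 26, 12, 14, 19]

[30, 27, 29, 16, 20, 18, 26, 12, 14, 19]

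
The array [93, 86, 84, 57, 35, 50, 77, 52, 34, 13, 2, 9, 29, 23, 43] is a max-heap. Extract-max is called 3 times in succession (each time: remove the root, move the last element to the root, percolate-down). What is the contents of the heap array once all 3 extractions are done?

extract-max #1 returns 93:
  remove root 93; move last element 43 to root → [43, 86, 84, 57, 35, 50, 77, 52, 34, 13, 2, 9, 29, 23]
  43 vs larger child 86 at index 1, swap → [86, 43, 84, 57, 35, 50, 77, 52, 34, 13, 2, 9, 29, 23]
  43 vs larger child 57 at index 3, swap → [86, 57, 84, 43, 35, 50, 77, 52, 34, 13, 2, 9, 29, 23]
  43 vs larger child 52 at index 7, swap → [86, 57, 84, 52, 35, 50, 77, 43, 34, 13, 2, 9, 29, 23]
extract-max #2 returns 86:
  remove root 86; move last element 23 to root → [23, 57, 84, 52, 35, 50, 77, 43, 34, 13, 2, 9, 29]
  23 vs larger child 84 at index 2, swap → [84, 57, 23, 52, 35, 50, 77, 43, 34, 13, 2, 9, 29]
  23 vs larger child 77 at index 6, swap → [84, 57, 77, 52, 35, 50, 23, 43, 34, 13, 2, 9, 29]
extract-max #3 returns 84:
  remove root 84; move last element 29 to root → [29, 57, 77, 52, 35, 50, 23, 43, 34, 13, 2, 9]
  29 vs larger child 77 at index 2, swap → [77, 57, 29, 52, 35, 50, 23, 43, 34, 13, 2, 9]
  29 vs larger child 50 at index 5, swap → [77, 57, 50, 52, 35, 29, 23, 43, 34, 13, 2, 9]

[77, 57, 50, 52, 35, 29, 23, 43, 34, 13, 2, 9]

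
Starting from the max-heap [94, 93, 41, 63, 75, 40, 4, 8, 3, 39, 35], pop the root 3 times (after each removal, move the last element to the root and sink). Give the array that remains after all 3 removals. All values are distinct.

extract-max #1 returns 94:
  remove root 94; move last element 35 to root → [35, 93, 41, 63, 75, 40, 4, 8, 3, 39]
  35 vs larger child 93 at index 1, swap → [93, 35, 41, 63, 75, 40, 4, 8, 3, 39]
  35 vs larger child 75 at index 4, swap → [93, 75, 41, 63, 35, 40, 4, 8, 3, 39]
  35 vs only child 39 at index 9, swap → [93, 75, 41, 63, 39, 40, 4, 8, 3, 35]
extract-max #2 returns 93:
  remove root 93; move last element 35 to root → [35, 75, 41, 63, 39, 40, 4, 8, 3]
  35 vs larger child 75 at index 1, swap → [75, 35, 41, 63, 39, 40, 4, 8, 3]
  35 vs larger child 63 at index 3, swap → [75, 63, 41, 35, 39, 40, 4, 8, 3]
extract-max #3 returns 75:
  remove root 75; move last element 3 to root → [3, 63, 41, 35, 39, 40, 4, 8]
  3 vs larger child 63 at index 1, swap → [63, 3, 41, 35, 39, 40, 4, 8]
  3 vs larger child 39 at index 4, swap → [63, 39, 41, 35, 3, 40, 4, 8]

[63, 39, 41, 35, 3, 40, 4, 8]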